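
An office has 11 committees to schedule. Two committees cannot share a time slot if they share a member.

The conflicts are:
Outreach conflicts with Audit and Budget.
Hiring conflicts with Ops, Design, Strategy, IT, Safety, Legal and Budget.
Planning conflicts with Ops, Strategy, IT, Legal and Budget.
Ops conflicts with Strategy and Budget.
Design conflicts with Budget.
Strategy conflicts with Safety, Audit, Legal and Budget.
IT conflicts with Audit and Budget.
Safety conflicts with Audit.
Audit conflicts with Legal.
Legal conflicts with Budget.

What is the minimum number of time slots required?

Planning, Strategy, Legal, Budget pairwise conflict, so at least 4 time slots are needed.
4 time slots suffice: Outreach=2, Hiring=3, Planning=3, Ops=4, Design=2, Strategy=2, IT=2, Safety=4, Audit=1, Legal=4, Budget=1. Every pair that conflicts lands in different time slots.

4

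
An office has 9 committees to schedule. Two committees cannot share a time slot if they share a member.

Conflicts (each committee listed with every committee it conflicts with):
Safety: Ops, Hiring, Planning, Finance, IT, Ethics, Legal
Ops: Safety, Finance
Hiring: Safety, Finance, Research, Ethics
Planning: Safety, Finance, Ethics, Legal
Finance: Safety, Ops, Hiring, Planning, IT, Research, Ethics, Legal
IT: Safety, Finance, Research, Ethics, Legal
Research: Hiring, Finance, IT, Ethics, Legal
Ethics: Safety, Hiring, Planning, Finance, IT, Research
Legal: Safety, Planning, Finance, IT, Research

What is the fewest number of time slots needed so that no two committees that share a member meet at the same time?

Hiring, Finance, Research, Ethics are mutually in conflict, so at least 4 time slots are needed.
Using 4 time slots: Safety=2, Ops=3, Hiring=4, Planning=4, Finance=1, IT=4, Research=2, Ethics=3, Legal=3. Each listed conflict is separated.

4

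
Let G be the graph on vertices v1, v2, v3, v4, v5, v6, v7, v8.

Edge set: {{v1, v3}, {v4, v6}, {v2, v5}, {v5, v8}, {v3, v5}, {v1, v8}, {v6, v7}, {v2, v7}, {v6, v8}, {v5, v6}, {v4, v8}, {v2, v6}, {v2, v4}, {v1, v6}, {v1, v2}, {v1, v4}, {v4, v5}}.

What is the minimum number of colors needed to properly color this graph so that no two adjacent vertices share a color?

4

v1, v2, v4, v6 are mutually adjacent (a clique of size 4), so at least 4 colors are needed.
A valid assignment using 4 colors: v1=2, v2=4, v3=1, v4=3, v5=2, v6=1, v7=2, v8=4. No two adjacent vertices share a color.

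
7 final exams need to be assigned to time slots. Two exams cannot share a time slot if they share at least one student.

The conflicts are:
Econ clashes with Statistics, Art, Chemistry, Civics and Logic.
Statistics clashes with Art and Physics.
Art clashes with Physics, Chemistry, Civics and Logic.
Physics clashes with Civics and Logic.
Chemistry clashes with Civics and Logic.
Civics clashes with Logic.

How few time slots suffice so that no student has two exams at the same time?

5

Econ, Art, Chemistry, Civics, Logic all conflict with each other, so at least 5 time slots are needed.
5 time slots suffice: time slot 1 → {Art}; time slot 2 → {Econ, Physics}; time slot 3 → {Statistics, Logic}; time slot 4 → {Civics}; time slot 5 → {Chemistry}. No two conflicting exams share a time slot.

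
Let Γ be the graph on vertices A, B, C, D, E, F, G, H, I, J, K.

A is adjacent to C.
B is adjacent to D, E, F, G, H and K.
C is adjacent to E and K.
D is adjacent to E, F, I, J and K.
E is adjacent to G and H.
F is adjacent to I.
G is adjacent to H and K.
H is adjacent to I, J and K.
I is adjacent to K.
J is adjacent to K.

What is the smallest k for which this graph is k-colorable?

4

B, G, H, K form a clique, so at least 4 colors are needed.
4 colors suffice: color 1 → {A, E, F, K}; color 2 → {C, D, H}; color 3 → {B, I, J}; color 4 → {G}. Every edge joins two different colors.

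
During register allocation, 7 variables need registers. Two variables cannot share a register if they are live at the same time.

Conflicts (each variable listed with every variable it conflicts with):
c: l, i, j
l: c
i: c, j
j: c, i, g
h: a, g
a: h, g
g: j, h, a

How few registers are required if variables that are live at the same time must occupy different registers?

3

c, i, j all conflict with each other, so at least 3 registers are needed.
A valid assignment using 3 registers: c=1, l=2, i=3, j=2, h=2, a=3, g=1. Every pair that conflicts lands in different registers.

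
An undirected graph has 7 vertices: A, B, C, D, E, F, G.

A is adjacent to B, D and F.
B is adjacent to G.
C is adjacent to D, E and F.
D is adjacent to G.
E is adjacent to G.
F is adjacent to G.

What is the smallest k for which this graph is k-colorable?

C and F are adjacent, so at least 2 colors are needed.
A valid assignment using 2 colors: A=red, B=blue, C=red, D=blue, E=blue, F=blue, G=red. No two adjacent vertices share a color.

2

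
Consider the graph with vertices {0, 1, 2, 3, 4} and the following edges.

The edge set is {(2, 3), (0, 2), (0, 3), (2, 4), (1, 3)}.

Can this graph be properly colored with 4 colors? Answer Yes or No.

Yes

The chromatic number is 3. 0, 2, 3 form a triangle, so at least 3 colors are needed.
3 colors suffice: color a → {1, 2}; color b → {3, 4}; color c → {0}.
Since 4 ≥ 3, a proper 4-coloring certainly exists.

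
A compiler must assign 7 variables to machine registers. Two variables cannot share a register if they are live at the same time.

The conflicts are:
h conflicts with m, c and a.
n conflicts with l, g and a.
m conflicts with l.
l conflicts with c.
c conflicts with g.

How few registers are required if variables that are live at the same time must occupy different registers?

3

The cycle h-c-l-n-a-h has odd length 5, so it cannot be 2-colored; at least 3 registers are needed.
3 registers suffice: register 1 → {h, l, g}; register 2 → {n, m, c}; register 3 → {a}. Each listed conflict is separated.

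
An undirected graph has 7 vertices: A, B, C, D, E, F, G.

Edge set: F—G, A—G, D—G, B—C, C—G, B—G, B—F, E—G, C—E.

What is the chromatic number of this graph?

C, E, G are pairwise adjacent, so at least 3 colors are needed.
3 colors suffice: A=2, B=2, C=3, D=2, E=2, F=3, G=1. No two adjacent vertices share a color.

3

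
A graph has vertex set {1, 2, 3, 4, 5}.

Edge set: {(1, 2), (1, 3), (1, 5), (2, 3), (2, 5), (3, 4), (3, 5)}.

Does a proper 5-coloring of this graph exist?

Yes

The chromatic number is 4. 1, 2, 3, 5 are pairwise adjacent (a clique of size 4), so at least 4 colors are needed.
A valid assignment using 4 colors: 1=c, 2=b, 3=a, 4=b, 5=d.
Since 5 ≥ 4, a proper 5-coloring certainly exists.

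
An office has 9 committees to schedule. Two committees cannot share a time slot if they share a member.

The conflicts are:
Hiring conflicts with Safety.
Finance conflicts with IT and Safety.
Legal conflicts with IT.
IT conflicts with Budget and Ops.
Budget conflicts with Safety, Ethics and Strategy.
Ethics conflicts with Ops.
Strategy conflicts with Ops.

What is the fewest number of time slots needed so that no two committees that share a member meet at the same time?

Budget and Safety conflict, so at least 2 time slots are needed.
Using 2 time slots: Hiring=1, Finance=1, Legal=1, IT=2, Budget=1, Safety=2, Ethics=2, Strategy=2, Ops=1. No two conflicting committees share a time slot.

2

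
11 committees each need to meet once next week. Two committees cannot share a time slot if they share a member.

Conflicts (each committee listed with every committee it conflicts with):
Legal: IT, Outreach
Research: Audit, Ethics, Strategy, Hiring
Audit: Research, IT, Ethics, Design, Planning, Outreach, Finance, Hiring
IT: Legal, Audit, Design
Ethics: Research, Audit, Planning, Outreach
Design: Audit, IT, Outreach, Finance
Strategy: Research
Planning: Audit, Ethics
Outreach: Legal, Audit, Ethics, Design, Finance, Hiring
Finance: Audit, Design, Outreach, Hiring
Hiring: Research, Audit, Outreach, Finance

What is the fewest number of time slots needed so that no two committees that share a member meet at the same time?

4

Audit, Design, Outreach, Finance all conflict with each other, so at least 4 time slots are needed.
4 time slots suffice: time slot 1 → {Legal, Audit, Strategy}; time slot 2 → {Research, IT, Planning, Outreach}; time slot 3 → {Ethics, Design, Hiring}; time slot 4 → {Finance}. Each listed conflict is separated.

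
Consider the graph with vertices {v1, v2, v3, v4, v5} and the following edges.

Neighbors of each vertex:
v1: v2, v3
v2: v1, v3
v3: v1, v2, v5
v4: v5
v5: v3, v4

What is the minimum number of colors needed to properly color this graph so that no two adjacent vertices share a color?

3

v1, v2, v3 are pairwise adjacent, so at least 3 colors are needed.
3 colors suffice: v1=2, v2=3, v3=1, v4=1, v5=2. No two adjacent vertices share a color.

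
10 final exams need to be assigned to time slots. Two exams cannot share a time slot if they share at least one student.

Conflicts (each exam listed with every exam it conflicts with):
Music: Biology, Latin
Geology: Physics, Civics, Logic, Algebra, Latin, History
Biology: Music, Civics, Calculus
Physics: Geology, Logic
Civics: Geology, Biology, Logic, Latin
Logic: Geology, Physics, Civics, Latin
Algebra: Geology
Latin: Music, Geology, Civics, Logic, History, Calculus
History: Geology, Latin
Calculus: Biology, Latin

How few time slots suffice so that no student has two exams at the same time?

Geology, Civics, Logic, Latin all conflict with each other, so at least 4 time slots are needed.
4 time slots suffice: time slot 1 → {Geology, Biology}; time slot 2 → {Physics, Algebra, Latin}; time slot 3 → {Music, Civics, History, Calculus}; time slot 4 → {Logic}. Every pair that conflicts lands in different time slots.

4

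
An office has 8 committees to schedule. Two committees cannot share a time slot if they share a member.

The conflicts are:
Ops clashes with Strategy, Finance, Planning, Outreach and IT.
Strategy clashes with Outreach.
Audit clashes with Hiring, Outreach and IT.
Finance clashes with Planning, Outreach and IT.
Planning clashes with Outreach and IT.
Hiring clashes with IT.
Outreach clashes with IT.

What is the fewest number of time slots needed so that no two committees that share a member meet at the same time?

Ops, Finance, Planning, Outreach, IT are mutually in conflict, so at least 5 time slots are needed.
Using 5 time slots: Ops=3, Strategy=1, Audit=3, Finance=5, Planning=4, Hiring=2, Outreach=2, IT=1. No two conflicting committees share a time slot.

5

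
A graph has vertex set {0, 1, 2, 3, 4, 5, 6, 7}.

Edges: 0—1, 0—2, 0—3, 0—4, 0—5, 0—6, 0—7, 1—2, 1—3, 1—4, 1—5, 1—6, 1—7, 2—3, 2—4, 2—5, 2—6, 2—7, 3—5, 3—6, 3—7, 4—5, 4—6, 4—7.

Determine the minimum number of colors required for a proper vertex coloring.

5

0, 1, 2, 4, 7 form a clique, so at least 5 colors are needed.
One proper 5-coloring: 0=green, 1=blue, 2=red, 3=yellow, 4=yellow, 5=purple, 6=purple, 7=purple. No two adjacent vertices share a color.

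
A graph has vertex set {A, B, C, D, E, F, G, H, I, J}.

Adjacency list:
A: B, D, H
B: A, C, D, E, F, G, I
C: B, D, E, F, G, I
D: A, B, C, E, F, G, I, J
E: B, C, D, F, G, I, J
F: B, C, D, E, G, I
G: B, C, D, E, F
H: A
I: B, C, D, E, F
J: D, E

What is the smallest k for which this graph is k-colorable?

B, C, D, E, F, G are pairwise adjacent (a clique of size 6), so at least 6 colors are needed.
6 colors suffice: color 1 → {D, H}; color 2 → {B, J}; color 3 → {A, E}; color 4 → {F}; color 5 → {C}; color 6 → {G, I}. No two adjacent vertices share a color.

6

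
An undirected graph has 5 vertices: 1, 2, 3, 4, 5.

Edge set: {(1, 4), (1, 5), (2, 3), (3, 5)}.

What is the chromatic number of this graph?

1 and 4 are adjacent, so at least 2 colors are needed.
2 colors suffice: color a → {1, 3}; color b → {2, 4, 5}. No two adjacent vertices share a color.

2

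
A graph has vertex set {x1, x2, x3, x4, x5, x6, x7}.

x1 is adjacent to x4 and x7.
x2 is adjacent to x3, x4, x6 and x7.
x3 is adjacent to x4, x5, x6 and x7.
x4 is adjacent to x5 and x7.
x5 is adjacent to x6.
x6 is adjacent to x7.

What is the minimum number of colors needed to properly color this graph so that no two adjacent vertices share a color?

4

x2, x3, x4, x7 are pairwise adjacent (a clique of size 4), so at least 4 colors are needed.
4 colors suffice: color R → {x4, x6}; color B → {x5, x7}; color G → {x1, x3}; color Y → {x2}. Every edge joins two different colors.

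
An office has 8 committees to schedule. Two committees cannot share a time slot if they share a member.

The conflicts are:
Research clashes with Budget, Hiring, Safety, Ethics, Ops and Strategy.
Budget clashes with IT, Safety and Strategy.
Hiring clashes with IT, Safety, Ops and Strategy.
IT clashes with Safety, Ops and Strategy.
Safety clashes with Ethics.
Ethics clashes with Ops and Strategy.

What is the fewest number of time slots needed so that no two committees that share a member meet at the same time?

Hiring, IT, Ops are mutually in conflict, so at least 3 time slots are needed.
3 time slots suffice: time slot 1 → {Research, IT}; time slot 2 → {Budget, Hiring, Ethics}; time slot 3 → {Safety, Ops, Strategy}. No two conflicting committees share a time slot.

3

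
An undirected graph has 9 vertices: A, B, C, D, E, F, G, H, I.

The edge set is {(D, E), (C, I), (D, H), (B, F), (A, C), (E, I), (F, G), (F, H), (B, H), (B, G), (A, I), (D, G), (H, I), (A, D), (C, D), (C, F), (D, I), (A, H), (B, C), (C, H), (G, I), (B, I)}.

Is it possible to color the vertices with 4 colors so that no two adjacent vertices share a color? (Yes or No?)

No

A, C, D, H, I are pairwise adjacent (a clique of size 5), so at least 5 colors are needed.
So 4 colors are not enough.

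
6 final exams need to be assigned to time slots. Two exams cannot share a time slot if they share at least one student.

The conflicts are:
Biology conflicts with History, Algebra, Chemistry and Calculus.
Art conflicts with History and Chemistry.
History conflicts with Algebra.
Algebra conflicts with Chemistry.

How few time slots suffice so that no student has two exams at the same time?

3

Biology, History, Algebra are mutually in conflict, so at least 3 time slots are needed.
3 time slots suffice: Biology=1, Art=1, History=2, Algebra=3, Chemistry=2, Calculus=2. No two conflicting exams share a time slot.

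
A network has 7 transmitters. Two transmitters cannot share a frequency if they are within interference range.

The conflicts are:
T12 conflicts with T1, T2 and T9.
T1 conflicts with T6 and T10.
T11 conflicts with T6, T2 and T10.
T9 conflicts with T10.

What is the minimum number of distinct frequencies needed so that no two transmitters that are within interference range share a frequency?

3

The cycle T2-T12-T9-T10-T11-T2 has odd length 5, so it cannot be 2-colored; at least 3 frequencies are needed.
3 frequencies suffice: frequency 1 → {T12, T11}; frequency 2 → {T1, T2, T9}; frequency 3 → {T6, T10}. No two conflicting transmitters share a frequency.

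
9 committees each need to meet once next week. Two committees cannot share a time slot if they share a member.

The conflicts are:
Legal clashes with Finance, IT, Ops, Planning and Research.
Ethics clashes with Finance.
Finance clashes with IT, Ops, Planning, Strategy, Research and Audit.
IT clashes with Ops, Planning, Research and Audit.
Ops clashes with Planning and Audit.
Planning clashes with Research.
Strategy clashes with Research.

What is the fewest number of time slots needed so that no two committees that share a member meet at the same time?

Legal, Finance, IT, Ops, Planning all conflict with each other, so at least 5 time slots are needed.
Using 5 time slots: Legal=3, Ethics=2, Finance=1, IT=2, Ops=4, Planning=5, Strategy=2, Research=4, Audit=3. Each listed conflict is separated.

5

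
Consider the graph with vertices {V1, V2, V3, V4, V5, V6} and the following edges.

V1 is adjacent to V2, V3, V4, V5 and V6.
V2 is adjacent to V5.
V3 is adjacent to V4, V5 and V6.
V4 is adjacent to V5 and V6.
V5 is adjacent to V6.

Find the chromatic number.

V1, V3, V4, V5, V6 are mutually adjacent (a clique of size 5), so at least 5 colors are needed.
5 colors suffice: color red → {V5}; color blue → {V1}; color green → {V2, V6}; color yellow → {V4}; color purple → {V3}. Each edge has distinct colors on its endpoints.

5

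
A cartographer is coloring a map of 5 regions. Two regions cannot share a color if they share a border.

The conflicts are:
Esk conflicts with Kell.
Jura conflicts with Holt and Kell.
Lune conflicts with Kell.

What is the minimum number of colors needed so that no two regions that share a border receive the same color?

2

Jura and Kell conflict, so at least 2 colors are needed.
2 colors suffice: color 1 → {Holt, Kell}; color 2 → {Esk, Jura, Lune}. No two conflicting regions share a color.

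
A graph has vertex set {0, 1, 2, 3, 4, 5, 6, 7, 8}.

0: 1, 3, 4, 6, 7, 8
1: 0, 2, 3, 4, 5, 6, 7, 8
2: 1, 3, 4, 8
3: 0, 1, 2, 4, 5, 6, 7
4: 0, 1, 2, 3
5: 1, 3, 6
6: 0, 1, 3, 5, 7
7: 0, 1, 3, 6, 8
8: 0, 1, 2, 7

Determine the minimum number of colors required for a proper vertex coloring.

0, 1, 3, 6, 7 are mutually adjacent (a clique of size 5), so at least 5 colors are needed.
5 colors suffice: color red → {1}; color blue → {3, 8}; color green → {0, 2, 5}; color yellow → {4, 7}; color purple → {6}. Each edge has distinct colors on its endpoints.

5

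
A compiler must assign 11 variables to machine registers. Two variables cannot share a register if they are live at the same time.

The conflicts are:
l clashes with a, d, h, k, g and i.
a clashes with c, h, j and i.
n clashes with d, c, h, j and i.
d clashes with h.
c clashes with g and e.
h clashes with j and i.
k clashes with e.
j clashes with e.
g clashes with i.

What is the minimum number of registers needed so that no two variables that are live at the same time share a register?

l, a, h, i are mutually in conflict, so at least 4 registers are needed.
A valid assignment using 4 registers: l=1, a=4, n=1, d=3, c=2, h=2, k=2, j=3, g=4, e=1, i=3. Each listed conflict is separated.

4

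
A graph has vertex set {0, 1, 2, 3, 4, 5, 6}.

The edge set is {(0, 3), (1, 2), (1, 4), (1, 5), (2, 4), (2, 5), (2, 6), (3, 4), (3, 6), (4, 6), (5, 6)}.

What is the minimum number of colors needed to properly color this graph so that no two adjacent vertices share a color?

2, 4, 6 are mutually adjacent, so at least 3 colors are needed.
3 colors suffice: color a → {0, 4, 5}; color b → {1, 6}; color c → {2, 3}. Every edge joins two different colors.

3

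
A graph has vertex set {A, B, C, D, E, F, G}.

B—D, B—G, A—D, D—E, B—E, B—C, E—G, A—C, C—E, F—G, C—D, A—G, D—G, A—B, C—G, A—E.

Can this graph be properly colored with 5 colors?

No

A, B, C, D, E, G form a clique, so at least 6 colors are needed.
So 5 colors are not enough.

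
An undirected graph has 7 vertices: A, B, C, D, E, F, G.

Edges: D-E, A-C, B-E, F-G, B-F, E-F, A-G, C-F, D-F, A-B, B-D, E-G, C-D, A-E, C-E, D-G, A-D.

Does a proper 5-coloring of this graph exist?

Yes

The chromatic number is 4. A, C, D, E form a clique, so at least 4 colors are needed.
One proper 4-coloring: A=3, B=4, C=4, D=2, E=1, F=3, G=4.
Since 5 ≥ 4, a proper 5-coloring certainly exists.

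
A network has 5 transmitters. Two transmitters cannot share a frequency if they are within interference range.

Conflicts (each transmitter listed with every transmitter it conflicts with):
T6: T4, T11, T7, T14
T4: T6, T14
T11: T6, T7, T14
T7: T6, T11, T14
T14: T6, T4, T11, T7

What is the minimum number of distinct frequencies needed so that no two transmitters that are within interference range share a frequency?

4

T6, T11, T7, T14 all conflict with each other, so at least 4 frequencies are needed.
Using 4 frequencies: T6=2, T4=3, T11=4, T7=3, T14=1. No two conflicting transmitters share a frequency.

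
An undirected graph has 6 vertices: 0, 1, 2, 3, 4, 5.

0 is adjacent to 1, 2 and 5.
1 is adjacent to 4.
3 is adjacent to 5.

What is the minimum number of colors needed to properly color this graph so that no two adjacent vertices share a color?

0 and 1 are adjacent, so at least 2 colors are needed.
2 colors suffice: 0=a, 1=b, 2=b, 3=a, 4=a, 5=b. No two adjacent vertices share a color.

2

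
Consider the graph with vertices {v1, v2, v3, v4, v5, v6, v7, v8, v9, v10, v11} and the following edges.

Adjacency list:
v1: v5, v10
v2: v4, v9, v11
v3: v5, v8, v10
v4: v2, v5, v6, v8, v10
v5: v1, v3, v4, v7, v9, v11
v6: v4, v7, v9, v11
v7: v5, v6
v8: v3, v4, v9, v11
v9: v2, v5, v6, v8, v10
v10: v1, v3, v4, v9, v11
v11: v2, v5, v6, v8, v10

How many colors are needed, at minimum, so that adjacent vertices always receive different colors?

v8 and v9 are adjacent, so at least 2 colors are needed.
2 colors suffice: color 1 → {v2, v5, v6, v8, v10}; color 2 → {v1, v3, v4, v7, v9, v11}. Every edge joins two different colors.

2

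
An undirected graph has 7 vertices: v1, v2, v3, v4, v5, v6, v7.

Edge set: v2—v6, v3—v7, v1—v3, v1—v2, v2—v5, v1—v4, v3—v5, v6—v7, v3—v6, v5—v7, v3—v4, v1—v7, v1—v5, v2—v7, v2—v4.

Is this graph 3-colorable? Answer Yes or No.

v1, v3, v5, v7 are pairwise adjacent (a clique of size 4), so at least 4 colors are needed.
So 3 colors are not enough.

No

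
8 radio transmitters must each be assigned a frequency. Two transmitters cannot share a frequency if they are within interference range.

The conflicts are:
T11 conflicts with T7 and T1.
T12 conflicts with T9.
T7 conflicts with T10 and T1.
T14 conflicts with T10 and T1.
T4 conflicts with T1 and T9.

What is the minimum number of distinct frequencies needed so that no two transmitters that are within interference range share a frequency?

3

T11, T7, T1 are mutually in conflict, so at least 3 frequencies are needed.
Using 3 frequencies: T11=3, T12=2, T7=2, T14=2, T4=2, T10=1, T1=1, T9=1. Every pair that conflicts lands in different frequencies.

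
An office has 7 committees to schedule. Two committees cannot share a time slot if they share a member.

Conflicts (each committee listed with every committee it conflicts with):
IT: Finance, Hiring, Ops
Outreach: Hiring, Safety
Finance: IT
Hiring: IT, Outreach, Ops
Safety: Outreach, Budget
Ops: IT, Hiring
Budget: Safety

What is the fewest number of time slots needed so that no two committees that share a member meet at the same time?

IT, Hiring, Ops are mutually in conflict, so at least 3 time slots are needed.
3 time slots suffice: time slot 1 → {Finance, Hiring, Safety}; time slot 2 → {IT, Outreach, Budget}; time slot 3 → {Ops}. No two conflicting committees share a time slot.

3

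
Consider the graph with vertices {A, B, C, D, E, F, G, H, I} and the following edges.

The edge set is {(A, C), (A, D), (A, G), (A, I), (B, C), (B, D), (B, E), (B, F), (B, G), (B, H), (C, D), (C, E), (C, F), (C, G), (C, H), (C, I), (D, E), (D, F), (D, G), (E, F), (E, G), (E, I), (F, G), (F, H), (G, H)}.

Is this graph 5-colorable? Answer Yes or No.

No

B, C, D, E, F, G form a clique, so at least 6 colors are needed.
So 5 colors are not enough.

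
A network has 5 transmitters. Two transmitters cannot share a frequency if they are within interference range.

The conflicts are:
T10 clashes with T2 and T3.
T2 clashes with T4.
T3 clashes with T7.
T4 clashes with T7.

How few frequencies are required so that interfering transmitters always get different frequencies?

The cycle T10-T3-T7-T4-T2-T10 has odd length 5, so it cannot be 2-colored; at least 3 frequencies are needed.
A valid assignment using 3 frequencies: T10=1, T2=2, T3=2, T4=3, T7=1. No two conflicting transmitters share a frequency.

3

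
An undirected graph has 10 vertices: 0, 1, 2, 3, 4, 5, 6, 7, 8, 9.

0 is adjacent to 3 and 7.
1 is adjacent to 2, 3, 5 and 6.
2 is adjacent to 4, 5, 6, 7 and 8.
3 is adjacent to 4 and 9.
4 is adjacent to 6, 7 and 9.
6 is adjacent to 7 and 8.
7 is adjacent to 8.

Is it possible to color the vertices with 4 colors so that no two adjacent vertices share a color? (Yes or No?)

Yes

The chromatic number is 4. 2, 4, 6, 7 form a clique, so at least 4 colors are needed.
4 colors suffice: color red → {2, 3}; color blue → {0, 1, 4, 8}; color green → {5, 6, 9}; color yellow → {7}.
That is already a proper 4-coloring.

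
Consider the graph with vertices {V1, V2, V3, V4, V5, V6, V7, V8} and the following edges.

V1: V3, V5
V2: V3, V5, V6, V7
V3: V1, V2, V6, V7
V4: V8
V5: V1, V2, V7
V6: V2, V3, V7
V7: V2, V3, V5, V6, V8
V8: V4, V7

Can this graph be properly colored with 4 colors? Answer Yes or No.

Yes

The chromatic number is 4. V2, V3, V6, V7 are mutually adjacent (a clique of size 4), so at least 4 colors are needed.
4 colors suffice: color R → {V1, V4, V7}; color B → {V3, V5, V8}; color G → {V2}; color Y → {V6}.
That is already a proper 4-coloring.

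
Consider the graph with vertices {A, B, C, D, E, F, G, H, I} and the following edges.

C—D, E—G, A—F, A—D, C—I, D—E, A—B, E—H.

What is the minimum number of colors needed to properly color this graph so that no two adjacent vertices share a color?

2

A and B are adjacent, so at least 2 colors are needed.
A valid assignment using 2 colors: A=red, B=blue, C=red, D=blue, E=red, F=blue, G=blue, H=blue, I=blue. Every edge joins two different colors.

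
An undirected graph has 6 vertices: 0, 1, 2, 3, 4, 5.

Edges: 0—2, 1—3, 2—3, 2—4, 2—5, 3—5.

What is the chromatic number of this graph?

2, 3, 5 are mutually adjacent, so at least 3 colors are needed.
3 colors suffice: color red → {1, 2}; color blue → {0, 3, 4}; color green → {5}. Each edge has distinct colors on its endpoints.

3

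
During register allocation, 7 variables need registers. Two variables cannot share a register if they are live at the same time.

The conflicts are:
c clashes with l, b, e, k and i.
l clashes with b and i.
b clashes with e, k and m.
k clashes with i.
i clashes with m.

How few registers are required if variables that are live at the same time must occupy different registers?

3

c, b, k all conflict with each other, so at least 3 registers are needed.
3 registers suffice: register 1 → {b, i}; register 2 → {c, m}; register 3 → {l, e, k}. Every pair that conflicts lands in different registers.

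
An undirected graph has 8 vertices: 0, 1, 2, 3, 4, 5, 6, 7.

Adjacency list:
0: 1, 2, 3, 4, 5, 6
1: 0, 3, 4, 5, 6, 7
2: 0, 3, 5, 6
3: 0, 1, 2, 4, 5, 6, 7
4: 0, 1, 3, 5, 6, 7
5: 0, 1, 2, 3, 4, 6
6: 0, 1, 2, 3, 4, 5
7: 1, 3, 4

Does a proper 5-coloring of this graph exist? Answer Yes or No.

No

0, 1, 3, 4, 5, 6 are pairwise adjacent (a clique of size 6), so at least 6 colors are needed.
So 5 colors are not enough.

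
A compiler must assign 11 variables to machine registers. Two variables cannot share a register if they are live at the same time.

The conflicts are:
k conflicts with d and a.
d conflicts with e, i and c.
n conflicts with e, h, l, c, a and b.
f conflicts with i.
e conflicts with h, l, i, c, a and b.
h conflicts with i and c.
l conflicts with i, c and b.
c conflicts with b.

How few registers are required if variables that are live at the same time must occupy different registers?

5

n, e, l, c, b pairwise conflict, so at least 5 registers are needed.
5 registers suffice: register 1 → {k, f, e}; register 2 → {i, c, a}; register 3 → {d, n}; register 4 → {h, l}; register 5 → {b}. Every pair that conflicts lands in different registers.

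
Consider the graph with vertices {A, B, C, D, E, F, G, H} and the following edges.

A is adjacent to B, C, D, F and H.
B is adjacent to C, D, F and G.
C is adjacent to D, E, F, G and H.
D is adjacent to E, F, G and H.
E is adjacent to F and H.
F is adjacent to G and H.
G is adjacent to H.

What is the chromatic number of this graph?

C, D, E, F, H are pairwise adjacent (a clique of size 5), so at least 5 colors are needed.
5 colors suffice: color 1 → {D}; color 2 → {F}; color 3 → {C}; color 4 → {B, H}; color 5 → {A, E, G}. Each edge has distinct colors on its endpoints.

5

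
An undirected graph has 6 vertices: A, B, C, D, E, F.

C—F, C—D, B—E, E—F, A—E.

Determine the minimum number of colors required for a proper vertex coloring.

A and E are adjacent, so at least 2 colors are needed.
A valid assignment using 2 colors: A=blue, B=blue, C=red, D=blue, E=red, F=blue. Each edge has distinct colors on its endpoints.

2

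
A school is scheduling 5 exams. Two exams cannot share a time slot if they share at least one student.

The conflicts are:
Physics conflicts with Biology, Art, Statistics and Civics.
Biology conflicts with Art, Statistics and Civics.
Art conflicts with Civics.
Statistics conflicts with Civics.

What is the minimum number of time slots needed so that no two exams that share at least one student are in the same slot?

Physics, Biology, Statistics, Civics pairwise conflict, so at least 4 time slots are needed.
4 time slots suffice: time slot 1 → {Civics}; time slot 2 → {Physics}; time slot 3 → {Biology}; time slot 4 → {Art, Statistics}. Every pair that conflicts lands in different time slots.

4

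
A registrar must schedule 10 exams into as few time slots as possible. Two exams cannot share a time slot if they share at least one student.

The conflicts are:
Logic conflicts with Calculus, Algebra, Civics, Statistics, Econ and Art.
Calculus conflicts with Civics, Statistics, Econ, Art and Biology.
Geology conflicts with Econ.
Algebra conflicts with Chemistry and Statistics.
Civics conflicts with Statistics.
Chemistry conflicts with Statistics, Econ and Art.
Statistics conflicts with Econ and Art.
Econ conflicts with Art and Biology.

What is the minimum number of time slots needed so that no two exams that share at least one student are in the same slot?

Logic, Calculus, Statistics, Econ, Art pairwise conflict, so at least 5 time slots are needed.
5 time slots suffice: Logic=3, Calculus=4, Geology=2, Algebra=1, Civics=1, Chemistry=3, Statistics=2, Econ=1, Art=5, Biology=2. Each listed conflict is separated.

5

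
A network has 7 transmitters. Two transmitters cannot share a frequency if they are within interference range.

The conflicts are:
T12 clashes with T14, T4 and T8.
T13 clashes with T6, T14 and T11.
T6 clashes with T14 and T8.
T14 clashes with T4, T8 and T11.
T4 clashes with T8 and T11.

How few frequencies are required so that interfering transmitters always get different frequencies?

4

T12, T14, T4, T8 pairwise conflict, so at least 4 frequencies are needed.
Using 4 frequencies: T12=4, T13=2, T6=3, T14=1, T4=3, T8=2, T11=4. Every pair that conflicts lands in different frequencies.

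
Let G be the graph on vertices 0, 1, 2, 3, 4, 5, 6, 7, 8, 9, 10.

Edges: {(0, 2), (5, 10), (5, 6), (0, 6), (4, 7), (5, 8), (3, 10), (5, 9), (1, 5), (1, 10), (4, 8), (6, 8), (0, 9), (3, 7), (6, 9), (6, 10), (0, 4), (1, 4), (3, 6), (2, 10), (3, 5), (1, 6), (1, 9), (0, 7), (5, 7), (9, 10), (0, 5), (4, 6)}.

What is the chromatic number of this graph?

1, 5, 6, 9, 10 form a clique, so at least 5 colors are needed.
One proper 5-coloring: 0=c, 1=d, 2=a, 3=d, 4=a, 5=a, 6=b, 7=b, 8=c, 9=e, 10=c. Each edge has distinct colors on its endpoints.

5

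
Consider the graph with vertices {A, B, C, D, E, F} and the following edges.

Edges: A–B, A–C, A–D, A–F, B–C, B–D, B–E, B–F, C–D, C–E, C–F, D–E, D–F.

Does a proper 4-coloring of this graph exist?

No

A, B, C, D, F form a clique, so at least 5 colors are needed.
So 4 colors are not enough.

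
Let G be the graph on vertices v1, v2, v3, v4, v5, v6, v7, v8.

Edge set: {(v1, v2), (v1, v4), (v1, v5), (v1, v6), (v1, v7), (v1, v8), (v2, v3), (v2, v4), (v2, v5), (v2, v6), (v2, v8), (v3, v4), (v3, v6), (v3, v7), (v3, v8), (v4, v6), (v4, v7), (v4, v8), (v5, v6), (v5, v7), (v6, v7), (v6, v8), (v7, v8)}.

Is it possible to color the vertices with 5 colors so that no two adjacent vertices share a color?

The chromatic number is 5. v1, v4, v6, v7, v8 form a clique, so at least 5 colors are needed.
5 colors suffice: color red → {v6}; color blue → {v5, v8}; color green → {v2, v7}; color yellow → {v1, v3}; color purple → {v4}.
That is already a proper 5-coloring.

Yes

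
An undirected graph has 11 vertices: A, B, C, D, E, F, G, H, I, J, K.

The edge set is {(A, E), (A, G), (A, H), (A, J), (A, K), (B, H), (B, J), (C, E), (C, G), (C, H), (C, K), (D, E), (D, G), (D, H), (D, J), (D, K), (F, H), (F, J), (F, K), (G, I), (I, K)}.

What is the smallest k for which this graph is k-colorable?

2

A and J are adjacent, so at least 2 colors are needed.
2 colors suffice: color 1 → {A, B, C, D, F, I}; color 2 → {E, G, H, J, K}. Each edge has distinct colors on its endpoints.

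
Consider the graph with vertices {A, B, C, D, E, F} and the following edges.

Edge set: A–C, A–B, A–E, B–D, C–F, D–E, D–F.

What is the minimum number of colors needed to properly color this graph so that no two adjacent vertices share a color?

The cycle F-D-B-A-C-F has odd length 5, so it cannot be 2-colored; at least 3 colors are needed.
3 colors suffice: color 1 → {A, D}; color 2 → {B, C, E}; color 3 → {F}. Each edge has distinct colors on its endpoints.

3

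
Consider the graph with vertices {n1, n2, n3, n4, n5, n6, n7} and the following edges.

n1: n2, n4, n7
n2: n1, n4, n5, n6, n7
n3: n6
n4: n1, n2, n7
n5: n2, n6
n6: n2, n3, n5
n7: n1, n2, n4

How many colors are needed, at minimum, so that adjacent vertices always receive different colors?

4

n1, n2, n4, n7 form a clique, so at least 4 colors are needed.
A valid assignment using 4 colors: n1=2, n2=1, n3=1, n4=3, n5=3, n6=2, n7=4. Every edge joins two different colors.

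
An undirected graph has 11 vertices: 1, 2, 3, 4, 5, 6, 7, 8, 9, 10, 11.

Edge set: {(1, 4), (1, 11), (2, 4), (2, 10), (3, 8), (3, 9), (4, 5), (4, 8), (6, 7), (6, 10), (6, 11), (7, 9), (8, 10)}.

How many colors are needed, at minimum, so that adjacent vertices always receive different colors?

2

3 and 8 are adjacent, so at least 2 colors are needed.
One proper 2-coloring: 1=b, 2=b, 3=a, 4=a, 5=b, 6=b, 7=a, 8=b, 9=b, 10=a, 11=a. No two adjacent vertices share a color.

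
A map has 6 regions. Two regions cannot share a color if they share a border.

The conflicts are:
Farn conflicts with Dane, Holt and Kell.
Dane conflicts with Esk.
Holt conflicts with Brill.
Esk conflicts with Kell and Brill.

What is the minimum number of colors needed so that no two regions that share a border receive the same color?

3

The cycle Holt-Farn-Kell-Esk-Brill-Holt has odd length 5, so it cannot be 2-colored; at least 3 colors are needed.
3 colors suffice: Farn=1, Dane=2, Holt=3, Esk=1, Kell=2, Brill=2. No two conflicting regions share a color.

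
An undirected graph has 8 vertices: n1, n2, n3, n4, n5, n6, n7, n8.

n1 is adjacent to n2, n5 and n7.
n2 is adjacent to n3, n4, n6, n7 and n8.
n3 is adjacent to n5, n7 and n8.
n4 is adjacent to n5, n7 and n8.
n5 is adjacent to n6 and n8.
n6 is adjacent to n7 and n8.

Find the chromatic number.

3

n2, n3, n8 form a triangle, so at least 3 colors are needed.
3 colors suffice: color R → {n2, n5}; color B → {n7, n8}; color G → {n1, n3, n4, n6}. No two adjacent vertices share a color.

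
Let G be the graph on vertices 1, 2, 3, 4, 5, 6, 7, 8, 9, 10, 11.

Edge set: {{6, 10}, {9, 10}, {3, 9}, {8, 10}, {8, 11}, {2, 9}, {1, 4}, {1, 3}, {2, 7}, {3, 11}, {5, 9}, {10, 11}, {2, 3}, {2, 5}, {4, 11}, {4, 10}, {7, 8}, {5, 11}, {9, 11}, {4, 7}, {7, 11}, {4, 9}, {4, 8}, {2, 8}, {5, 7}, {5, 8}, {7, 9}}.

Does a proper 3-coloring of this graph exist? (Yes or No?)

5, 7, 8, 11 are mutually adjacent (a clique of size 4), so at least 4 colors are needed.
So 3 colors are not enough.

No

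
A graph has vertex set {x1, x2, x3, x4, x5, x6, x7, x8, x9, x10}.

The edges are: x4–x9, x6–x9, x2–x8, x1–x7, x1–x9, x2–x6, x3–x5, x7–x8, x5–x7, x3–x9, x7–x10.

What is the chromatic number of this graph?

3

The cycle x7-x5-x3-x9-x1-x7 has odd length 5, so it cannot be 2-colored; at least 3 colors are needed.
3 colors suffice: color 1 → {x2, x7, x9}; color 2 → {x1, x3, x4, x6, x8, x10}; color 3 → {x5}. Each edge has distinct colors on its endpoints.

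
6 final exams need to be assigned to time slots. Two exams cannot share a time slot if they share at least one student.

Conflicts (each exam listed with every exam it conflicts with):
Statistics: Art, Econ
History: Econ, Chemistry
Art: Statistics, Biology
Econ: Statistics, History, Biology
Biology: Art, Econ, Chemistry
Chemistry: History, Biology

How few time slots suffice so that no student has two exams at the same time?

Statistics and Econ conflict, so at least 2 time slots are needed.
A valid assignment using 2 time slots: Statistics=2, History=2, Art=1, Econ=1, Biology=2, Chemistry=1. Each listed conflict is separated.

2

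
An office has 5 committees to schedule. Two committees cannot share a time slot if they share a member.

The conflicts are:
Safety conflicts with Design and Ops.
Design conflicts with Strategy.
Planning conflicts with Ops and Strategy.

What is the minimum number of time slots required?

3

The cycle Safety-Design-Strategy-Planning-Ops-Safety has odd length 5, so it cannot be 2-colored; at least 3 time slots are needed.
Using 3 time slots: Safety=1, Design=2, Planning=3, Ops=2, Strategy=1. Each listed conflict is separated.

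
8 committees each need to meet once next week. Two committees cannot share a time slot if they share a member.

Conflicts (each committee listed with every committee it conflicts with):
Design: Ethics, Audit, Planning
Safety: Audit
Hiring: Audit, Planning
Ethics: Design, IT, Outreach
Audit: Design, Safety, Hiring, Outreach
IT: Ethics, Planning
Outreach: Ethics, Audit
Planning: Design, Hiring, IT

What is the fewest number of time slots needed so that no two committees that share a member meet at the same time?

Hiring and Planning conflict, so at least 2 time slots are needed.
2 time slots suffice: time slot 1 → {Ethics, Audit, Planning}; time slot 2 → {Design, Safety, Hiring, IT, Outreach}. Every pair that conflicts lands in different time slots.

2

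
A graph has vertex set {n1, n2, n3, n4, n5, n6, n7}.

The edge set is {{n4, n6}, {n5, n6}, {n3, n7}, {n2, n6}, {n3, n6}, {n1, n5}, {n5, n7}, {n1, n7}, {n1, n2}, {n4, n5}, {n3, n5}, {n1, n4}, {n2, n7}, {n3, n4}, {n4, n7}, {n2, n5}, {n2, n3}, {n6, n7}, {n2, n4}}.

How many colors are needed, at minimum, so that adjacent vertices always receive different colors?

6

n2, n3, n4, n5, n6, n7 are mutually adjacent (a clique of size 6), so at least 6 colors are needed.
6 colors suffice: n1=5, n2=4, n3=6, n4=3, n5=1, n6=5, n7=2. Each edge has distinct colors on its endpoints.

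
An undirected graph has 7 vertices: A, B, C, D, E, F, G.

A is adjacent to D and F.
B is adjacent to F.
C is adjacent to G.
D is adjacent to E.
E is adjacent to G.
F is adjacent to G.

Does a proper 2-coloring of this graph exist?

The cycle F-G-E-D-A-F has odd length 5, so it cannot be 2-colored; at least 3 colors are needed.
So 2 colors are not enough.

No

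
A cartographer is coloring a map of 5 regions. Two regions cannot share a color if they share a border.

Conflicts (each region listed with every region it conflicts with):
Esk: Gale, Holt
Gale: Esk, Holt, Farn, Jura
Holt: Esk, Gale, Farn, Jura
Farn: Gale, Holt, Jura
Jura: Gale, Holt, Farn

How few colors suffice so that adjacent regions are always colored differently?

4

Gale, Holt, Farn, Jura pairwise conflict, so at least 4 colors are needed.
One proper 4-coloring: Esk=3, Gale=2, Holt=1, Farn=3, Jura=4. Every pair that conflicts lands in different colors.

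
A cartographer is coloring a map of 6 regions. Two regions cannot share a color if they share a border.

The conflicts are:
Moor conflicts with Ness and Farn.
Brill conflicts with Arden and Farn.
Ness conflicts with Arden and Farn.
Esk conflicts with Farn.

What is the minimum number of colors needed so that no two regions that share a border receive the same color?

3

Moor, Ness, Farn are mutually in conflict, so at least 3 colors are needed.
3 colors suffice: color 1 → {Arden, Farn}; color 2 → {Brill, Ness, Esk}; color 3 → {Moor}. Every pair that conflicts lands in different colors.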